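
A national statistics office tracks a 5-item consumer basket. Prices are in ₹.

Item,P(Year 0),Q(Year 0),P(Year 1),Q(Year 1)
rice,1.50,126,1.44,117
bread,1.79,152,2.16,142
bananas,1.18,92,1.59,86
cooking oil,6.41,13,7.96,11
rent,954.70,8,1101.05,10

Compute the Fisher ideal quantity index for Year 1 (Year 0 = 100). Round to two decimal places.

Laspeyres component (base-period weights):
ΣP(Year 0)Q(Year 1) = 1.50×117 + 1.79×142 + 1.18×86 + 6.41×11 + 954.70×10 = 175.5 + 254.18 + 101.48 + 70.51 + 9547 = 10148.67
ΣP(Year 0)Q(Year 0) = 1.50×126 + 1.79×152 + 1.18×92 + 6.41×13 + 954.70×8 = 189 + 272.08 + 108.56 + 83.33 + 7637.6 = 8290.57
L = 10148.67 / 8290.57 × 100 = 122.4122
Paasche component (current-period weights):
ΣP(Year 1)Q(Year 1) = 1.44×117 + 2.16×142 + 1.59×86 + 7.96×11 + 1101.05×10 = 168.48 + 306.72 + 136.74 + 87.56 + 11010.5 = 11710
ΣP(Year 1)Q(Year 0) = 1.44×126 + 2.16×152 + 1.59×92 + 7.96×13 + 1101.05×8 = 181.44 + 328.32 + 146.28 + 103.48 + 8808.4 = 9567.92
P = 11710 / 9567.92 × 100 = 122.3881
Fisher = √(L × P) = √(122.4122 × 122.3881) = 122.4002

122.40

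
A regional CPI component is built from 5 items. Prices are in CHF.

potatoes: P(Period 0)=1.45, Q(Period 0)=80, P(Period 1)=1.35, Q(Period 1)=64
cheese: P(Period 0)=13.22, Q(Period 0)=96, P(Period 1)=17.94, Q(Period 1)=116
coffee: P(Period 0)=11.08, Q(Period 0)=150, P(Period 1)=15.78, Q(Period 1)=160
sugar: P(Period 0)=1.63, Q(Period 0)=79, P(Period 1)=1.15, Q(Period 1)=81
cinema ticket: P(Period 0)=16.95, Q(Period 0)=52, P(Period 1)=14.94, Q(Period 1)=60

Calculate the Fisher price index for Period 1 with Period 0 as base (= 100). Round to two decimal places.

Laspeyres component (base-period weights):
ΣP(Period 1)Q(Period 0) = 1.35×80 + 17.94×96 + 15.78×150 + 1.15×79 + 14.94×52 = 108 + 1722.24 + 2367 + 90.85 + 776.88 = 5064.97
ΣP(Period 0)Q(Period 0) = 1.45×80 + 13.22×96 + 11.08×150 + 1.63×79 + 16.95×52 = 116 + 1269.12 + 1662 + 128.77 + 881.4 = 4057.29
L = 5064.97 / 4057.29 × 100 = 124.8363
Paasche component (current-period weights):
ΣP(Period 1)Q(Period 1) = 1.35×64 + 17.94×116 + 15.78×160 + 1.15×81 + 14.94×60 = 86.4 + 2081.04 + 2524.8 + 93.15 + 896.4 = 5681.79
ΣP(Period 0)Q(Period 1) = 1.45×64 + 13.22×116 + 11.08×160 + 1.63×81 + 16.95×60 = 92.8 + 1533.52 + 1772.8 + 132.03 + 1017 = 4548.15
P = 5681.79 / 4548.15 × 100 = 124.9253
Fisher = √(L × P) = √(124.8363 × 124.9253) = 124.8808

124.88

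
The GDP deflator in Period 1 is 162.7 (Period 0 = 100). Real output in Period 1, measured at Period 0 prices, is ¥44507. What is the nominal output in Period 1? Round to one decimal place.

72412.9

Nominal = Real × (Index/100) = 44507 × (162.7/100)
        = 44507 × 1.627 = 72412.8890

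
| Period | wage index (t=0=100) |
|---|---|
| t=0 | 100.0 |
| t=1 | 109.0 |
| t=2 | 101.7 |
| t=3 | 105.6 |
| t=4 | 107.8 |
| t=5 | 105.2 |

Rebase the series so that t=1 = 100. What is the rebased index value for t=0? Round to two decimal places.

Rebased(t=0) = 100.0 / 109.0 × 100 = 91.7431

91.74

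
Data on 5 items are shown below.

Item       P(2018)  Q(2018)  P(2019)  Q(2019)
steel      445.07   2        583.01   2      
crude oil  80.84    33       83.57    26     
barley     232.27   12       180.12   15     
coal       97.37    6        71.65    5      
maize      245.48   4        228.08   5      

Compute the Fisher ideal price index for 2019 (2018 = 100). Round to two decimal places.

Laspeyres component (base-period weights):
ΣP(2019)Q(2018) = 583.01×2 + 83.57×33 + 180.12×12 + 71.65×6 + 228.08×4 = 1166.02 + 2757.81 + 2161.44 + 429.9 + 912.32 = 7427.49
ΣP(2018)Q(2018) = 445.07×2 + 80.84×33 + 232.27×12 + 97.37×6 + 245.48×4 = 890.14 + 2667.72 + 2787.24 + 584.22 + 981.92 = 7911.24
L = 7427.49 / 7911.24 × 100 = 93.8853
Paasche component (current-period weights):
ΣP(2019)Q(2019) = 583.01×2 + 83.57×26 + 180.12×15 + 71.65×5 + 228.08×5 = 1166.02 + 2172.82 + 2701.8 + 358.25 + 1140.4 = 7539.29
ΣP(2018)Q(2019) = 445.07×2 + 80.84×26 + 232.27×15 + 97.37×5 + 245.48×5 = 890.14 + 2101.84 + 3484.05 + 486.85 + 1227.4 = 8190.28
P = 7539.29 / 8190.28 × 100 = 92.0517
Fisher = √(L × P) = √(93.8853 × 92.0517) = 92.9640

92.96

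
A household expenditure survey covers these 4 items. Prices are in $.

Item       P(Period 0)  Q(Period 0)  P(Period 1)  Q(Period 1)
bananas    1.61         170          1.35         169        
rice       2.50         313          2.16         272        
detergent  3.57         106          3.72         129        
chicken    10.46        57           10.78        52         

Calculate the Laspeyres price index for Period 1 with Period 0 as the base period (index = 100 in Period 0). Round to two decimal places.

Laspeyres price index uses base-period quantities as weights.
ΣP(Period 1)·Q(Period 0) = 1.35×170 + 2.16×313 + 3.72×106 + 10.78×57 = 229.5 + 676.08 + 394.32 + 614.46 = 1914.36
ΣP(Period 0)·Q(Period 0) = 1.61×170 + 2.50×313 + 3.57×106 + 10.46×57 = 273.7 + 782.5 + 378.42 + 596.22 = 2030.84
Index = 1914.36 / 2030.84 × 100 = 94.2644

94.26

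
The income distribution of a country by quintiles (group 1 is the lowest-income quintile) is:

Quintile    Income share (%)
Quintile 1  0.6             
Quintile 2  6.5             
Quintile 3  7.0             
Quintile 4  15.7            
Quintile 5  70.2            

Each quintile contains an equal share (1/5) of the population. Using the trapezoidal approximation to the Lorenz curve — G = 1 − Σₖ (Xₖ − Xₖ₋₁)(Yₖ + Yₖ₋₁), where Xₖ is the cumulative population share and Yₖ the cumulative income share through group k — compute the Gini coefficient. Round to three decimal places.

Cumulative income shares Yₖ: 0.0060, 0.0710, 0.1410, 0.2980, 1.0000
Σ (Xₖ−Xₖ₋₁)(Yₖ+Yₖ₋₁) = (1/5)(0.0060+0.0000) + (1/5)(0.0710+0.0060) + (1/5)(0.1410+0.0710) + (1/5)(0.2980+0.1410) + (1/5)(1.0000+0.2980)
  = 0.0012 + 0.0154 + 0.0424 + 0.0878 + 0.2596 = 0.4064
G = 1 − 0.4064 = 0.5936

0.594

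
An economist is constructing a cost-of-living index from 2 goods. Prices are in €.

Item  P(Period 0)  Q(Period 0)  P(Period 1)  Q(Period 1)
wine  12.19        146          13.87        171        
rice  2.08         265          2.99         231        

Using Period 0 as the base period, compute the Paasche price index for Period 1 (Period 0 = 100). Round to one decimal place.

Paasche price index uses current-period quantities as weights.
ΣP(Period 1)·Q(Period 1) = 13.87×171 + 2.99×231 = 2371.77 + 690.69 = 3062.46
ΣP(Period 0)·Q(Period 1) = 12.19×171 + 2.08×231 = 2084.49 + 480.48 = 2564.97
Index = 3062.46 / 2564.97 × 100 = 119.3955

119.4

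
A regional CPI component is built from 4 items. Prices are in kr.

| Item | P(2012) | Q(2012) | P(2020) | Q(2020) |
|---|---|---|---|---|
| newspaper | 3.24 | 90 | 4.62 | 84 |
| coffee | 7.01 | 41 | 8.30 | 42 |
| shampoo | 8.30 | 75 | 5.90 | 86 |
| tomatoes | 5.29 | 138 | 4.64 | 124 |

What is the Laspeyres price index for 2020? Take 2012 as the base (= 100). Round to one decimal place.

Laspeyres price index uses base-period quantities as weights.
ΣP(2020)·Q(2012) = 4.62×90 + 8.30×41 + 5.90×75 + 4.64×138 = 415.8 + 340.3 + 442.5 + 640.32 = 1838.92
ΣP(2012)·Q(2012) = 3.24×90 + 7.01×41 + 8.30×75 + 5.29×138 = 291.6 + 287.41 + 622.5 + 730.02 = 1931.53
Index = 1838.92 / 1931.53 × 100 = 95.2054

95.2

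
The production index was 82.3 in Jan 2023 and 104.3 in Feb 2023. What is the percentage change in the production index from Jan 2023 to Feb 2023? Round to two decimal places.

26.73%

Change = (104.3 − 82.3) / 82.3 × 100
       = 22.0 / 82.3 × 100 = 26.7315%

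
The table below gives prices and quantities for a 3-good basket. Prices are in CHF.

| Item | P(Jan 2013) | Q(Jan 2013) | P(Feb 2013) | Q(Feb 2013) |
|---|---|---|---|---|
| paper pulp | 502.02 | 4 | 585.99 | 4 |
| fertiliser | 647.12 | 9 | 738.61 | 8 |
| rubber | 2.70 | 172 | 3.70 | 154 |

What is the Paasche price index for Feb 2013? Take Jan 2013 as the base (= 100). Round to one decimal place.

Paasche price index uses current-period quantities as weights.
ΣP(Feb 2013)·Q(Feb 2013) = 585.99×4 + 738.61×8 + 3.70×154 = 2343.96 + 5908.88 + 569.8 = 8822.64
ΣP(Jan 2013)·Q(Feb 2013) = 502.02×4 + 647.12×8 + 2.70×154 = 2008.08 + 5176.96 + 415.8 = 7600.84
Index = 8822.64 / 7600.84 × 100 = 116.0745

116.1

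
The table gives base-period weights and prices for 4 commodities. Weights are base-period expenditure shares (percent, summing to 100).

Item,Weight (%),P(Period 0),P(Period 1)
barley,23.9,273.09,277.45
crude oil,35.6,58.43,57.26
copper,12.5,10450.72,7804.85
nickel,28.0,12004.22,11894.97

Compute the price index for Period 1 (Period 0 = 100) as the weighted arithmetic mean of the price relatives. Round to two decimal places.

barley: 23.9 × (277.45/273.09) = 23.9 × 1.015965 = 24.2816
crude oil: 35.6 × (57.26/58.43) = 35.6 × 0.979976 = 34.8871
copper: 12.5 × (7804.85/10450.72) = 12.5 × 0.746824 = 9.3353
nickel: 28.0 × (11894.97/12004.22) = 28.0 × 0.990899 = 27.7452
Index = Σ wᵢ·(p₁ᵢ/p₀ᵢ) = 24.2816 + 34.8871 + 9.3353 + 27.7452 = 96.2492

96.25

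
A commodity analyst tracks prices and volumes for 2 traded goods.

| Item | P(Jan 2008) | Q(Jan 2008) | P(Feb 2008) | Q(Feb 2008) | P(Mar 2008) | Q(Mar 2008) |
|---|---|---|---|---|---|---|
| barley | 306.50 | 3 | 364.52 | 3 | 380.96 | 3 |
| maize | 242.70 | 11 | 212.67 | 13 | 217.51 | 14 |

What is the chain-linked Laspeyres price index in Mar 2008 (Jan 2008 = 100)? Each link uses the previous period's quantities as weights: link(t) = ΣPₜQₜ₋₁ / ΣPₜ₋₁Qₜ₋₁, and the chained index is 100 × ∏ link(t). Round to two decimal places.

98.43

Link Jan 2008→Feb 2008:
ΣP(Feb 2008)Q(Jan 2008) = 364.52×3 + 212.67×11 = 1093.56 + 2339.37 = 3432.93
ΣP(Jan 2008)Q(Jan 2008) = 306.50×3 + 242.70×11 = 919.5 + 2669.7 = 3589.2
link = 3432.93/3589.2 = 0.956461
Link Feb 2008→Mar 2008:
ΣP(Mar 2008)Q(Feb 2008) = 380.96×3 + 217.51×13 = 1142.88 + 2827.63 = 3970.51
ΣP(Feb 2008)Q(Feb 2008) = 364.52×3 + 212.67×13 = 1093.56 + 2764.71 = 3858.27
link = 3970.51/3858.27 = 1.029091
Chained index = 100 × 0.956461 × 1.029091 = 98.4285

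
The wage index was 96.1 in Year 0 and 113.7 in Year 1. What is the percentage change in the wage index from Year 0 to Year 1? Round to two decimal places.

Change = (113.7 − 96.1) / 96.1 × 100
       = 17.6 / 96.1 × 100 = 18.3143%

18.31%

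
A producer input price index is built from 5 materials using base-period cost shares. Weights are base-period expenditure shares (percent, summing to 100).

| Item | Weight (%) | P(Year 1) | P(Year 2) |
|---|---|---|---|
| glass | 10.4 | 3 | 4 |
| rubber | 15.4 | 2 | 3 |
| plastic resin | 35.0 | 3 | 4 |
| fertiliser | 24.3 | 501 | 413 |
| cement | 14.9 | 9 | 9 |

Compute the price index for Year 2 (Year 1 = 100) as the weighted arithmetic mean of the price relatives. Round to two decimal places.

glass: 10.4 × (4/3) = 10.4 × 1.333333 = 13.8667
rubber: 15.4 × (3/2) = 15.4 × 1.500000 = 23.1000
plastic resin: 35.0 × (4/3) = 35.0 × 1.333333 = 46.6667
fertiliser: 24.3 × (413/501) = 24.3 × 0.824351 = 20.0317
cement: 14.9 × (9/9) = 14.9 × 1.000000 = 14.9000
Index = Σ wᵢ·(p₁ᵢ/p₀ᵢ) = 13.8667 + 23.1000 + 46.6667 + 20.0317 + 14.9000 = 118.5651

118.57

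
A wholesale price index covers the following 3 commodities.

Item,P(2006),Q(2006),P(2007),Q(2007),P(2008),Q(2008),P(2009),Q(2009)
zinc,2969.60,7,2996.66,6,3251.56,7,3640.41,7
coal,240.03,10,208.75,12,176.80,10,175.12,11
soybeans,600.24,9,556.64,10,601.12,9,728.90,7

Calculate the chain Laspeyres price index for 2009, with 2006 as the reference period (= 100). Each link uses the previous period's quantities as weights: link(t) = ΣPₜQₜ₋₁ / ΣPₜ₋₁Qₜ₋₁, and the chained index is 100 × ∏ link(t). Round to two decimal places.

117.61

Link 2006→2007:
ΣP(2007)Q(2006) = 2996.66×7 + 208.75×10 + 556.64×9 = 20976.62 + 2087.5 + 5009.76 = 28073.88
ΣP(2006)Q(2006) = 2969.60×7 + 240.03×10 + 600.24×9 = 20787.2 + 2400.3 + 5402.16 = 28589.66
link = 28073.88/28589.66 = 0.981959
Link 2007→2008:
ΣP(2008)Q(2007) = 3251.56×6 + 176.80×12 + 601.12×10 = 19509.36 + 2121.6 + 6011.2 = 27642.16
ΣP(2007)Q(2007) = 2996.66×6 + 208.75×12 + 556.64×10 = 17979.96 + 2505 + 5566.4 = 26051.36
link = 27642.16/26051.36 = 1.061064
Link 2008→2009:
ΣP(2009)Q(2008) = 3640.41×7 + 175.12×10 + 728.90×9 = 25482.87 + 1751.2 + 6560.1 = 33794.17
ΣP(2008)Q(2008) = 3251.56×7 + 176.80×10 + 601.12×9 = 22760.92 + 1768 + 5410.08 = 29939
link = 33794.17/29939 = 1.128767
Chained index = 100 × 0.981959 × 1.061064 × 1.128767 = 117.6087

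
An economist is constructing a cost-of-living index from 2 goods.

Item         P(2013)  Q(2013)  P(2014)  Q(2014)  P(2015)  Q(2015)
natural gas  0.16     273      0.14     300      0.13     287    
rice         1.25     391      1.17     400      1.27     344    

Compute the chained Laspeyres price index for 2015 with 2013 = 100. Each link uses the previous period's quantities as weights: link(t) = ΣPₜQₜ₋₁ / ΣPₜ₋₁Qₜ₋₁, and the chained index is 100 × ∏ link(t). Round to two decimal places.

99.85

Link 2013→2014:
ΣP(2014)Q(2013) = 0.14×273 + 1.17×391 = 38.22 + 457.47 = 495.69
ΣP(2013)Q(2013) = 0.16×273 + 1.25×391 = 43.68 + 488.75 = 532.43
link = 495.69/532.43 = 0.930996
Link 2014→2015:
ΣP(2015)Q(2014) = 0.13×300 + 1.27×400 = 39 + 508 = 547
ΣP(2014)Q(2014) = 0.14×300 + 1.17×400 = 42 + 468 = 510
link = 547/510 = 1.072549
Chained index = 100 × 0.930996 × 1.072549 = 99.8538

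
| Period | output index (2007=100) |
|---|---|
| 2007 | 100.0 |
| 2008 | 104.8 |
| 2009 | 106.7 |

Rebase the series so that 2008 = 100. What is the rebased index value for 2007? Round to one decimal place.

95.4

Rebased(2007) = 100.0 / 104.8 × 100 = 95.4198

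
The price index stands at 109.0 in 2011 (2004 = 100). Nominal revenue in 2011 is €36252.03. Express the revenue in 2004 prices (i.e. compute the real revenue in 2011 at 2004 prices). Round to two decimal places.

Real = Nominal ÷ (Index/100) = 36252.03 ÷ (109.0/100)
     = 36252.03 ÷ 1.090 = 33258.7431

33258.74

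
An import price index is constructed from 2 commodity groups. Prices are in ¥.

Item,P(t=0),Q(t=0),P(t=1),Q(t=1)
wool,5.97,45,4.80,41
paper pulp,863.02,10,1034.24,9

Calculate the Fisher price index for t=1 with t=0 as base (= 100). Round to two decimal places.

Laspeyres component (base-period weights):
ΣP(t=1)Q(t=0) = 4.80×45 + 1034.24×10 = 216 + 10342.4 = 10558.4
ΣP(t=0)Q(t=0) = 5.97×45 + 863.02×10 = 268.65 + 8630.2 = 8898.85
L = 10558.4 / 8898.85 × 100 = 118.6490
Paasche component (current-period weights):
ΣP(t=1)Q(t=1) = 4.80×41 + 1034.24×9 = 196.8 + 9308.16 = 9504.96
ΣP(t=0)Q(t=1) = 5.97×41 + 863.02×9 = 244.77 + 7767.18 = 8011.95
P = 9504.96 / 8011.95 × 100 = 118.6348
Fisher = √(L × P) = √(118.6490 × 118.6348) = 118.6419

118.64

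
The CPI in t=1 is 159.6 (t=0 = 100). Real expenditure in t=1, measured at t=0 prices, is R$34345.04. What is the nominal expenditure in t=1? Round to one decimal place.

Nominal = Real × (Index/100) = 34345.04 × (159.6/100)
        = 34345.04 × 1.596 = 54814.6838

54814.7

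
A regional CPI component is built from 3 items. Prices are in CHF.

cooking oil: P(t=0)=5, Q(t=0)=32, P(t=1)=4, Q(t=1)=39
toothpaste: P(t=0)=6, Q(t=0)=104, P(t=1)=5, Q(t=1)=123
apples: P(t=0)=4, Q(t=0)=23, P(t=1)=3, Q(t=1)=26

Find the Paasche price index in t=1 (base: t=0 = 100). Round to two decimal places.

81.87

Paasche price index uses current-period quantities as weights.
ΣP(t=1)·Q(t=1) = 4×39 + 5×123 + 3×26 = 156 + 615 + 78 = 849
ΣP(t=0)·Q(t=1) = 5×39 + 6×123 + 4×26 = 195 + 738 + 104 = 1037
Index = 849 / 1037 × 100 = 81.8708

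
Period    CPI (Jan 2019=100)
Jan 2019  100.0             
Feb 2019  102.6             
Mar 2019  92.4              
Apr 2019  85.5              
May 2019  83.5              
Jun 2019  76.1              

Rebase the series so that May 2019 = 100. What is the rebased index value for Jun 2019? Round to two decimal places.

Rebased(Jun 2019) = 76.1 / 83.5 × 100 = 91.1377

91.14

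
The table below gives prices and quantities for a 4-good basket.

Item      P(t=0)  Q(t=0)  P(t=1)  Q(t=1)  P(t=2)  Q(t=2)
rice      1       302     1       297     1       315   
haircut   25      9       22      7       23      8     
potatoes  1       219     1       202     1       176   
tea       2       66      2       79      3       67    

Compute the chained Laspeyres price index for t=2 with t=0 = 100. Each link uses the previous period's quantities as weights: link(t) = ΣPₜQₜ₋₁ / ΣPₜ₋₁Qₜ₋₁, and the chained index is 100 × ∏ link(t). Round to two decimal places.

Link t=0→t=1:
ΣP(t=1)Q(t=0) = 1×302 + 22×9 + 1×219 + 2×66 = 302 + 198 + 219 + 132 = 851
ΣP(t=0)Q(t=0) = 1×302 + 25×9 + 1×219 + 2×66 = 302 + 225 + 219 + 132 = 878
link = 851/878 = 0.969248
Link t=1→t=2:
ΣP(t=2)Q(t=1) = 1×297 + 23×7 + 1×202 + 3×79 = 297 + 161 + 202 + 237 = 897
ΣP(t=1)Q(t=1) = 1×297 + 22×7 + 1×202 + 2×79 = 297 + 154 + 202 + 158 = 811
link = 897/811 = 1.106042
Chained index = 100 × 0.969248 × 1.106042 = 107.2029

107.20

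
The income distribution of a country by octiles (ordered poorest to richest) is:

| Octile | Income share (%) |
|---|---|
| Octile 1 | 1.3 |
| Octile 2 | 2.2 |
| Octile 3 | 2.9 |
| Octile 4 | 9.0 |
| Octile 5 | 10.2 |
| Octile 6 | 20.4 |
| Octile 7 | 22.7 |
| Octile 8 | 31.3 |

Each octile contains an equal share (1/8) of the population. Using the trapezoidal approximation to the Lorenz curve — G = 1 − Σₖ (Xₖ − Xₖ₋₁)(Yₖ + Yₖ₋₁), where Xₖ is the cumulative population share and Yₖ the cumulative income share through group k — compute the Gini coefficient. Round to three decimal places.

0.458

Cumulative income shares Yₖ: 0.0130, 0.0350, 0.0640, 0.1540, 0.2560, 0.4600, 0.6870, 1.0000
Σ (Xₖ−Xₖ₋₁)(Yₖ+Yₖ₋₁) = (1/8)(0.0130+0.0000) + (1/8)(0.0350+0.0130) + (1/8)(0.0640+0.0350) + (1/8)(0.1540+0.0640) + (1/8)(0.2560+0.1540) + (1/8)(0.4600+0.2560) + (1/8)(0.6870+0.4600) + (1/8)(1.0000+0.6870)
  = 0.0016 + 0.0060 + 0.0124 + 0.0272 + 0.0513 + 0.0895 + 0.1434 + 0.2109 = 0.5423
G = 1 − 0.5423 = 0.4577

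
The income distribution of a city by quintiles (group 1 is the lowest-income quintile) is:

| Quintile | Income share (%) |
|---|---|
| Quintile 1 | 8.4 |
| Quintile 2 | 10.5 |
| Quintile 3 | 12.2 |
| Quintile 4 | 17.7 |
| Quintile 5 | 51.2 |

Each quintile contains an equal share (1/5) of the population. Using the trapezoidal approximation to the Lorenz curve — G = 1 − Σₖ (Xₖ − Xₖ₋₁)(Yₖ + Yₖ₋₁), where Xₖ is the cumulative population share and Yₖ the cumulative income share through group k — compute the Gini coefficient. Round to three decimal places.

0.371

Cumulative income shares Yₖ: 0.0840, 0.1890, 0.3110, 0.4880, 1.0000
Σ (Xₖ−Xₖ₋₁)(Yₖ+Yₖ₋₁) = (1/5)(0.0840+0.0000) + (1/5)(0.1890+0.0840) + (1/5)(0.3110+0.1890) + (1/5)(0.4880+0.3110) + (1/5)(1.0000+0.4880)
  = 0.0168 + 0.0546 + 0.1000 + 0.1598 + 0.2976 = 0.6288
G = 1 − 0.6288 = 0.3712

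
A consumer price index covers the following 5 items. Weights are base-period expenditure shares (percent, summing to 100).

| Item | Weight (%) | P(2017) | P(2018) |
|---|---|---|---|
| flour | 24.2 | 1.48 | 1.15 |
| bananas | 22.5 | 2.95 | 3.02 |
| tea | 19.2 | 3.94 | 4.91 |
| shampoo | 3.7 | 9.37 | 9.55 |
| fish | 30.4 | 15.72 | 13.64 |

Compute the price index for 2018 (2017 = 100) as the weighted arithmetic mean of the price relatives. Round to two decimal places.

95.91

flour: 24.2 × (1.15/1.48) = 24.2 × 0.777027 = 18.8041
bananas: 22.5 × (3.02/2.95) = 22.5 × 1.023729 = 23.0339
tea: 19.2 × (4.91/3.94) = 19.2 × 1.246193 = 23.9269
shampoo: 3.7 × (9.55/9.37) = 3.7 × 1.019210 = 3.7711
fish: 30.4 × (13.64/15.72) = 30.4 × 0.867684 = 26.3776
Index = Σ wᵢ·(p₁ᵢ/p₀ᵢ) = 18.8041 + 23.0339 + 23.9269 + 3.7711 + 26.3776 = 95.9135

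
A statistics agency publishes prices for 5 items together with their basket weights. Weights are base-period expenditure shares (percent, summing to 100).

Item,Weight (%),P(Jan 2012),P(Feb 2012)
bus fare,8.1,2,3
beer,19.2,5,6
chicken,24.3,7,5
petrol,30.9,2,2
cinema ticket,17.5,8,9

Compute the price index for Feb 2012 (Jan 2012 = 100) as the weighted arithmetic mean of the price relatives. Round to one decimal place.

bus fare: 8.1 × (3/2) = 8.1 × 1.500000 = 12.1500
beer: 19.2 × (6/5) = 19.2 × 1.200000 = 23.0400
chicken: 24.3 × (5/7) = 24.3 × 0.714286 = 17.3571
petrol: 30.9 × (2/2) = 30.9 × 1.000000 = 30.9000
cinema ticket: 17.5 × (9/8) = 17.5 × 1.125000 = 19.6875
Index = Σ wᵢ·(p₁ᵢ/p₀ᵢ) = 12.1500 + 23.0400 + 17.3571 + 30.9000 + 19.6875 = 103.1346

103.1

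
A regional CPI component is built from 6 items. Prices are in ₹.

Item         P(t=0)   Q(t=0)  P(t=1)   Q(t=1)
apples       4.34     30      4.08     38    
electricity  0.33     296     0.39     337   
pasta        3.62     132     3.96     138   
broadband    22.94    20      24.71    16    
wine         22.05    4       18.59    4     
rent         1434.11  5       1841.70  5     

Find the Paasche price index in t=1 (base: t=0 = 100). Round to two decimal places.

Paasche price index uses current-period quantities as weights.
ΣP(t=1)·Q(t=1) = 4.08×38 + 0.39×337 + 3.96×138 + 24.71×16 + 18.59×4 + 1841.70×5 = 155.04 + 131.43 + 546.48 + 395.36 + 74.36 + 9208.5 = 10511.17
ΣP(t=0)·Q(t=1) = 4.34×38 + 0.33×337 + 3.62×138 + 22.94×16 + 22.05×4 + 1434.11×5 = 164.92 + 111.21 + 499.56 + 367.04 + 88.2 + 7170.55 = 8401.48
Index = 10511.17 / 8401.48 × 100 = 125.1109

125.11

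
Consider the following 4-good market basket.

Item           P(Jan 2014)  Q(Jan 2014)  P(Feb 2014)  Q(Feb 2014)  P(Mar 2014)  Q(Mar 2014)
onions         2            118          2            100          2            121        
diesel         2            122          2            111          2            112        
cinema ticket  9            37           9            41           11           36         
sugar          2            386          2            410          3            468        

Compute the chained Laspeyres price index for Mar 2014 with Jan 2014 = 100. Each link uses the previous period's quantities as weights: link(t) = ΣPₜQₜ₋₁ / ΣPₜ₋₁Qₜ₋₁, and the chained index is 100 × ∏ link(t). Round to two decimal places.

130.54

Link Jan 2014→Feb 2014:
ΣP(Feb 2014)Q(Jan 2014) = 2×118 + 2×122 + 9×37 + 2×386 = 236 + 244 + 333 + 772 = 1585
ΣP(Jan 2014)Q(Jan 2014) = 2×118 + 2×122 + 9×37 + 2×386 = 236 + 244 + 333 + 772 = 1585
link = 1585/1585 = 1.000000
Link Feb 2014→Mar 2014:
ΣP(Mar 2014)Q(Feb 2014) = 2×100 + 2×111 + 11×41 + 3×410 = 200 + 222 + 451 + 1230 = 2103
ΣP(Feb 2014)Q(Feb 2014) = 2×100 + 2×111 + 9×41 + 2×410 = 200 + 222 + 369 + 820 = 1611
link = 2103/1611 = 1.305400
Chained index = 100 × 1.000000 × 1.305400 = 130.5400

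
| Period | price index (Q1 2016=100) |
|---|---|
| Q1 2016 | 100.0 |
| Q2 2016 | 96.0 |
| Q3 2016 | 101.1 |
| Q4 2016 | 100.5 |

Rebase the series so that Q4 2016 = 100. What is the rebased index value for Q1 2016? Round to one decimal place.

99.5

Rebased(Q1 2016) = 100.0 / 100.5 × 100 = 99.5025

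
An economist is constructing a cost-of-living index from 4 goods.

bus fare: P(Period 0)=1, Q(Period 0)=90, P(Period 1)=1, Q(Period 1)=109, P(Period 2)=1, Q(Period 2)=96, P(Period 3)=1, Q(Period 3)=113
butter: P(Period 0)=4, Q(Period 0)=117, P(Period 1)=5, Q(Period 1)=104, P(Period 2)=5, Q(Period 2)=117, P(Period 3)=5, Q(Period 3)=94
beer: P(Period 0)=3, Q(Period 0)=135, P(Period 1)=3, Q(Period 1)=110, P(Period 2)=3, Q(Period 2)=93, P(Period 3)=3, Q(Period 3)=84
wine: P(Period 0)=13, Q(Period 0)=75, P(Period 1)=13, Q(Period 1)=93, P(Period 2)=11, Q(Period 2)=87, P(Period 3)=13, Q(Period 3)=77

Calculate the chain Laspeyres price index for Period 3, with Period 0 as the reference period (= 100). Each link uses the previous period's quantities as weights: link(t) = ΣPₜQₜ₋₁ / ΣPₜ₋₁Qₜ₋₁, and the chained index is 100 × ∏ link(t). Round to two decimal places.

Link Period 0→Period 1:
ΣP(Period 1)Q(Period 0) = 1×90 + 5×117 + 3×135 + 13×75 = 90 + 585 + 405 + 975 = 2055
ΣP(Period 0)Q(Period 0) = 1×90 + 4×117 + 3×135 + 13×75 = 90 + 468 + 405 + 975 = 1938
link = 2055/1938 = 1.060372
Link Period 1→Period 2:
ΣP(Period 2)Q(Period 1) = 1×109 + 5×104 + 3×110 + 11×93 = 109 + 520 + 330 + 1023 = 1982
ΣP(Period 1)Q(Period 1) = 1×109 + 5×104 + 3×110 + 13×93 = 109 + 520 + 330 + 1209 = 2168
link = 1982/2168 = 0.914207
Link Period 2→Period 3:
ΣP(Period 3)Q(Period 2) = 1×96 + 5×117 + 3×93 + 13×87 = 96 + 585 + 279 + 1131 = 2091
ΣP(Period 2)Q(Period 2) = 1×96 + 5×117 + 3×93 + 11×87 = 96 + 585 + 279 + 957 = 1917
link = 2091/1917 = 1.090767
Chained index = 100 × 1.060372 × 0.914207 × 1.090767 = 105.7388

105.74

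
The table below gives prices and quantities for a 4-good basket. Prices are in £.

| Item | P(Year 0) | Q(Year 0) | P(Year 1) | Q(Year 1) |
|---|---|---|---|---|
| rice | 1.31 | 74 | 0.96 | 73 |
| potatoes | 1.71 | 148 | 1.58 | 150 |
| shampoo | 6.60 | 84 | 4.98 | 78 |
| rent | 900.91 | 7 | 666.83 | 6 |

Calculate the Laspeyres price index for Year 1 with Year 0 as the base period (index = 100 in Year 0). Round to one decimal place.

Laspeyres price index uses base-period quantities as weights.
ΣP(Year 1)·Q(Year 0) = 0.96×74 + 1.58×148 + 4.98×84 + 666.83×7 = 71.04 + 233.84 + 418.32 + 4667.81 = 5391.01
ΣP(Year 0)·Q(Year 0) = 1.31×74 + 1.71×148 + 6.60×84 + 900.91×7 = 96.94 + 253.08 + 554.4 + 6306.37 = 7210.79
Index = 5391.01 / 7210.79 × 100 = 74.7631

74.8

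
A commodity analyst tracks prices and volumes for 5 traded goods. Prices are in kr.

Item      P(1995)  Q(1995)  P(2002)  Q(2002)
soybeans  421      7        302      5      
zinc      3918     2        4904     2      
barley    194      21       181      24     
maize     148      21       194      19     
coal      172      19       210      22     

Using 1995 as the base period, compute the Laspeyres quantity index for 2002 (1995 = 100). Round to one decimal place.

Laspeyres quantity index uses base-period prices as weights.
ΣP(1995)·Q(2002) = 421×5 + 3918×2 + 194×24 + 148×19 + 172×22 = 2105 + 7836 + 4656 + 2812 + 3784 = 21193
ΣP(1995)·Q(1995) = 421×7 + 3918×2 + 194×21 + 148×21 + 172×19 = 2947 + 7836 + 4074 + 3108 + 3268 = 21233
Index = 21193 / 21233 × 100 = 99.8116

99.8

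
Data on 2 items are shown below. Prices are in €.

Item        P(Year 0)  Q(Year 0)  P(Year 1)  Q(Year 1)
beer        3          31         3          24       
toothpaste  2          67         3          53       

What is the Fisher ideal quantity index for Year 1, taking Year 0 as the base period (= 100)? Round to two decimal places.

78.49

Laspeyres component (base-period weights):
ΣP(Year 0)Q(Year 1) = 3×24 + 2×53 = 72 + 106 = 178
ΣP(Year 0)Q(Year 0) = 3×31 + 2×67 = 93 + 134 = 227
L = 178 / 227 × 100 = 78.4141
Paasche component (current-period weights):
ΣP(Year 1)Q(Year 1) = 3×24 + 3×53 = 72 + 159 = 231
ΣP(Year 1)Q(Year 0) = 3×31 + 3×67 = 93 + 201 = 294
P = 231 / 294 × 100 = 78.5714
Fisher = √(L × P) = √(78.4141 × 78.5714) = 78.4927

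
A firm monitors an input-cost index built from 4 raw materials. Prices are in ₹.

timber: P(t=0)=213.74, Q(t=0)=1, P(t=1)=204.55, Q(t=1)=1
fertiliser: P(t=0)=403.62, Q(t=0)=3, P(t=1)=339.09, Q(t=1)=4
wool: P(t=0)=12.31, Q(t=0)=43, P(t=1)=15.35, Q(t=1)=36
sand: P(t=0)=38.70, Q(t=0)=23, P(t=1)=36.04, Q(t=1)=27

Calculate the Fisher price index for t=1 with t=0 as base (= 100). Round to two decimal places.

Laspeyres component (base-period weights):
ΣP(t=1)Q(t=0) = 204.55×1 + 339.09×3 + 15.35×43 + 36.04×23 = 204.55 + 1017.27 + 660.05 + 828.92 = 2710.79
ΣP(t=0)Q(t=0) = 213.74×1 + 403.62×3 + 12.31×43 + 38.70×23 = 213.74 + 1210.86 + 529.33 + 890.1 = 2844.03
L = 2710.79 / 2844.03 × 100 = 95.3151
Paasche component (current-period weights):
ΣP(t=1)Q(t=1) = 204.55×1 + 339.09×4 + 15.35×36 + 36.04×27 = 204.55 + 1356.36 + 552.6 + 973.08 = 3086.59
ΣP(t=0)Q(t=1) = 213.74×1 + 403.62×4 + 12.31×36 + 38.70×27 = 213.74 + 1614.48 + 443.16 + 1044.9 = 3316.28
P = 3086.59 / 3316.28 × 100 = 93.0739
Fisher = √(L × P) = √(95.3151 × 93.0739) = 94.1878

94.19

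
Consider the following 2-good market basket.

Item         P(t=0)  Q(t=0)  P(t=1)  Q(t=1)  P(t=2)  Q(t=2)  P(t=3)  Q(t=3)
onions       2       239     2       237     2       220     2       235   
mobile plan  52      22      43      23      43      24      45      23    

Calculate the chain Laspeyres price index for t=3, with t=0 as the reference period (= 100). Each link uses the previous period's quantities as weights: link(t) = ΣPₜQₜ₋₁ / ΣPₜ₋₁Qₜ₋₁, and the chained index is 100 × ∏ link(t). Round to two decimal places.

90.66

Link t=0→t=1:
ΣP(t=1)Q(t=0) = 2×239 + 43×22 = 478 + 946 = 1424
ΣP(t=0)Q(t=0) = 2×239 + 52×22 = 478 + 1144 = 1622
link = 1424/1622 = 0.877928
Link t=1→t=2:
ΣP(t=2)Q(t=1) = 2×237 + 43×23 = 474 + 989 = 1463
ΣP(t=1)Q(t=1) = 2×237 + 43×23 = 474 + 989 = 1463
link = 1463/1463 = 1.000000
Link t=2→t=3:
ΣP(t=3)Q(t=2) = 2×220 + 45×24 = 440 + 1080 = 1520
ΣP(t=2)Q(t=2) = 2×220 + 43×24 = 440 + 1032 = 1472
link = 1520/1472 = 1.032609
Chained index = 100 × 0.877928 × 1.000000 × 1.032609 = 90.6557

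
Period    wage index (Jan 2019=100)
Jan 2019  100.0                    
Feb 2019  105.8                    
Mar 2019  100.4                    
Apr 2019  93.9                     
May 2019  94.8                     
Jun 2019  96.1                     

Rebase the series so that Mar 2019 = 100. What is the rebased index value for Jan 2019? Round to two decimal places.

Rebased(Jan 2019) = 100.0 / 100.4 × 100 = 99.6016

99.60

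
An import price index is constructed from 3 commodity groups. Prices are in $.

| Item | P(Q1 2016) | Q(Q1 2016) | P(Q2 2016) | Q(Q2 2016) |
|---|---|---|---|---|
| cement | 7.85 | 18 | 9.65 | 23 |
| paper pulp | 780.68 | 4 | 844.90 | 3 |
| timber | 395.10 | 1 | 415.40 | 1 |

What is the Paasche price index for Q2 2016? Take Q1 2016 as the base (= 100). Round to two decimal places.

108.72

Paasche price index uses current-period quantities as weights.
ΣP(Q2 2016)·Q(Q2 2016) = 9.65×23 + 844.90×3 + 415.40×1 = 221.95 + 2534.7 + 415.4 = 3172.05
ΣP(Q1 2016)·Q(Q2 2016) = 7.85×23 + 780.68×3 + 395.10×1 = 180.55 + 2342.04 + 395.1 = 2917.69
Index = 3172.05 / 2917.69 × 100 = 108.7179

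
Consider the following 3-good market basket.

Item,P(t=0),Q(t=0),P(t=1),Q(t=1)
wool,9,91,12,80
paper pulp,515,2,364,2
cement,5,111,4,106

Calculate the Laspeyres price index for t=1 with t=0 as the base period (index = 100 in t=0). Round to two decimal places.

Laspeyres price index uses base-period quantities as weights.
ΣP(t=1)·Q(t=0) = 12×91 + 364×2 + 4×111 = 1092 + 728 + 444 = 2264
ΣP(t=0)·Q(t=0) = 9×91 + 515×2 + 5×111 = 819 + 1030 + 555 = 2404
Index = 2264 / 2404 × 100 = 94.1764

94.18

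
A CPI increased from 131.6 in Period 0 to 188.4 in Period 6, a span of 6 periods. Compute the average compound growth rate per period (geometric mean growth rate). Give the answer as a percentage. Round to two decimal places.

6.16%

Growth factor = (188.4/131.6)^(1/6) = (1.431611)^(1/6) = 1.061624
Growth rate = 1.061624 − 1 = 0.061624 = 6.1624%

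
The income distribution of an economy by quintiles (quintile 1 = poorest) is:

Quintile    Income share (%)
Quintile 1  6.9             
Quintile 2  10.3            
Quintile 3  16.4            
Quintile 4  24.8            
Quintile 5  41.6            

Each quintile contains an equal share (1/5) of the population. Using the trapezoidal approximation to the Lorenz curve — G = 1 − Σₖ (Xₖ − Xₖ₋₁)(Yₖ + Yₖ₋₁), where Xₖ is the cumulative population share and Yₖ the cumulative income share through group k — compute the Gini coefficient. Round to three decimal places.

0.336

Cumulative income shares Yₖ: 0.0690, 0.1720, 0.3360, 0.5840, 1.0000
Σ (Xₖ−Xₖ₋₁)(Yₖ+Yₖ₋₁) = (1/5)(0.0690+0.0000) + (1/5)(0.1720+0.0690) + (1/5)(0.3360+0.1720) + (1/5)(0.5840+0.3360) + (1/5)(1.0000+0.5840)
  = 0.0138 + 0.0482 + 0.1016 + 0.1840 + 0.3168 = 0.6644
G = 1 − 0.6644 = 0.3356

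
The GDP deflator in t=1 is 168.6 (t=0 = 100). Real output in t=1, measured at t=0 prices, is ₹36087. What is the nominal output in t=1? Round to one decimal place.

60842.7

Nominal = Real × (Index/100) = 36087 × (168.6/100)
        = 36087 × 1.686 = 60842.6820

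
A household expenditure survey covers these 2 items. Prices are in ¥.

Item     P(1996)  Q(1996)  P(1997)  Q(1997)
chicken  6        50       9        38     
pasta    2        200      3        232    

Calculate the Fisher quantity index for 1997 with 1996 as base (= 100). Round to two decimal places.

Laspeyres component (base-period weights):
ΣP(1996)Q(1997) = 6×38 + 2×232 = 228 + 464 = 692
ΣP(1996)Q(1996) = 6×50 + 2×200 = 300 + 400 = 700
L = 692 / 700 × 100 = 98.8571
Paasche component (current-period weights):
ΣP(1997)Q(1997) = 9×38 + 3×232 = 342 + 696 = 1038
ΣP(1997)Q(1996) = 9×50 + 3×200 = 450 + 600 = 1050
P = 1038 / 1050 × 100 = 98.8571
Fisher = √(L × P) = √(98.8571 × 98.8571) = 98.8571

98.86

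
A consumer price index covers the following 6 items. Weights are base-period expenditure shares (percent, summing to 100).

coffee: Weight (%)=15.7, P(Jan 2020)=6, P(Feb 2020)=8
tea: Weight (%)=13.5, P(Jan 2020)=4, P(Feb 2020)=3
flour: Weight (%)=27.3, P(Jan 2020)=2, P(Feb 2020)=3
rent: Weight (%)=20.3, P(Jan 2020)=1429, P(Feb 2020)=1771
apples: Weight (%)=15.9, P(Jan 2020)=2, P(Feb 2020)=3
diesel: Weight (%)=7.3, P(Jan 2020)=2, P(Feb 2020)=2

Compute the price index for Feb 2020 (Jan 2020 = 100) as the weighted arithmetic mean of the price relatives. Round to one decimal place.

128.3

coffee: 15.7 × (8/6) = 15.7 × 1.333333 = 20.9333
tea: 13.5 × (3/4) = 13.5 × 0.750000 = 10.1250
flour: 27.3 × (3/2) = 27.3 × 1.500000 = 40.9500
rent: 20.3 × (1771/1429) = 20.3 × 1.239328 = 25.1584
apples: 15.9 × (3/2) = 15.9 × 1.500000 = 23.8500
diesel: 7.3 × (2/2) = 7.3 × 1.000000 = 7.3000
Index = Σ wᵢ·(p₁ᵢ/p₀ᵢ) = 20.9333 + 10.1250 + 40.9500 + 25.1584 + 23.8500 + 7.3000 = 128.3167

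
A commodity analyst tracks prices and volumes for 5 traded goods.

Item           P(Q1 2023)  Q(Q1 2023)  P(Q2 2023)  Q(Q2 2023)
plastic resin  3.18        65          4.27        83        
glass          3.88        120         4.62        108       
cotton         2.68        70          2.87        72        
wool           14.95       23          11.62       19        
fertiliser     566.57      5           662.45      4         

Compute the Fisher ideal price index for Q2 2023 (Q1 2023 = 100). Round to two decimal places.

114.49

Laspeyres component (base-period weights):
ΣP(Q2 2023)Q(Q1 2023) = 4.27×65 + 4.62×120 + 2.87×70 + 11.62×23 + 662.45×5 = 277.55 + 554.4 + 200.9 + 267.26 + 3312.25 = 4612.36
ΣP(Q1 2023)Q(Q1 2023) = 3.18×65 + 3.88×120 + 2.68×70 + 14.95×23 + 566.57×5 = 206.7 + 465.6 + 187.6 + 343.85 + 2832.85 = 4036.6
L = 4612.36 / 4036.6 × 100 = 114.2635
Paasche component (current-period weights):
ΣP(Q2 2023)Q(Q2 2023) = 4.27×83 + 4.62×108 + 2.87×72 + 11.62×19 + 662.45×4 = 354.41 + 498.96 + 206.64 + 220.78 + 2649.8 = 3930.59
ΣP(Q1 2023)Q(Q2 2023) = 3.18×83 + 3.88×108 + 2.68×72 + 14.95×19 + 566.57×4 = 263.94 + 419.04 + 192.96 + 284.05 + 2266.28 = 3426.27
P = 3930.59 / 3426.27 × 100 = 114.7192
Fisher = √(L × P) = √(114.2635 × 114.7192) = 114.4911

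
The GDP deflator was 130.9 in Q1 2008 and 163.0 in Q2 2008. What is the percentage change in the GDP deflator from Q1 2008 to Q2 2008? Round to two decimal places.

24.52%

Change = (163.0 − 130.9) / 130.9 × 100
       = 32.1 / 130.9 × 100 = 24.5225%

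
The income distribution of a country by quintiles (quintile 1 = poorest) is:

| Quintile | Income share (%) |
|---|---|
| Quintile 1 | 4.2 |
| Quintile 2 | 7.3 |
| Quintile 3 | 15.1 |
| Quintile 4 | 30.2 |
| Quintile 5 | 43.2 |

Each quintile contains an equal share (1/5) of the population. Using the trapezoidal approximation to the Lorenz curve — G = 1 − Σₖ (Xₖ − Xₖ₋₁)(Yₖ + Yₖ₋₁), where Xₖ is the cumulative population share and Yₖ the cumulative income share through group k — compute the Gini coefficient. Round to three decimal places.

Cumulative income shares Yₖ: 0.0420, 0.1150, 0.2660, 0.5680, 1.0000
Σ (Xₖ−Xₖ₋₁)(Yₖ+Yₖ₋₁) = (1/5)(0.0420+0.0000) + (1/5)(0.1150+0.0420) + (1/5)(0.2660+0.1150) + (1/5)(0.5680+0.2660) + (1/5)(1.0000+0.5680)
  = 0.0084 + 0.0314 + 0.0762 + 0.1668 + 0.3136 = 0.5964
G = 1 − 0.5964 = 0.4036

0.404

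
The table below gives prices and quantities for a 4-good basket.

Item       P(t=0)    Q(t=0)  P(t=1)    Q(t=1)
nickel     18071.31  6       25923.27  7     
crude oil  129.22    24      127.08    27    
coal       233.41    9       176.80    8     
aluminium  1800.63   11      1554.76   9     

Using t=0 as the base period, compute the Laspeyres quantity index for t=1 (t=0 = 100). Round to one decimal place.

111.0

Laspeyres quantity index uses base-period prices as weights.
ΣP(t=0)·Q(t=1) = 18071.31×7 + 129.22×27 + 233.41×8 + 1800.63×9 = 126499.17 + 3488.94 + 1867.28 + 16205.67 = 148061.06
ΣP(t=0)·Q(t=0) = 18071.31×6 + 129.22×24 + 233.41×9 + 1800.63×11 = 108427.86 + 3101.28 + 2100.69 + 19806.93 = 133436.76
Index = 148061.06 / 133436.76 × 100 = 110.9597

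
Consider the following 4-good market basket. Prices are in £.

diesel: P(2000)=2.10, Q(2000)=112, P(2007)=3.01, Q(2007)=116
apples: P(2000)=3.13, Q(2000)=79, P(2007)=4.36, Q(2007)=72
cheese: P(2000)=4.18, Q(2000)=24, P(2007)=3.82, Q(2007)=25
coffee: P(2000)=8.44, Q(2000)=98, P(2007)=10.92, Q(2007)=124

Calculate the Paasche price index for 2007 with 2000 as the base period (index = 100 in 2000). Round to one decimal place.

Paasche price index uses current-period quantities as weights.
ΣP(2007)·Q(2007) = 3.01×116 + 4.36×72 + 3.82×25 + 10.92×124 = 349.16 + 313.92 + 95.5 + 1354.08 = 2112.66
ΣP(2000)·Q(2007) = 2.10×116 + 3.13×72 + 4.18×25 + 8.44×124 = 243.6 + 225.36 + 104.5 + 1046.56 = 1620.02
Index = 2112.66 / 1620.02 × 100 = 130.4095

130.4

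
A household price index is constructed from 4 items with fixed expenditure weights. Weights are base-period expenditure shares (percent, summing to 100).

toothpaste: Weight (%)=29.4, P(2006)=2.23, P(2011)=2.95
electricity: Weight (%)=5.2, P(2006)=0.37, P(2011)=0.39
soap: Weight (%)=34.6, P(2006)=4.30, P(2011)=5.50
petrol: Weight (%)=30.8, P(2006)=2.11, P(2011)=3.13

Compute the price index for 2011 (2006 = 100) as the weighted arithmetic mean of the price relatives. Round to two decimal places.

toothpaste: 29.4 × (2.95/2.23) = 29.4 × 1.322870 = 38.8924
electricity: 5.2 × (0.39/0.37) = 5.2 × 1.054054 = 5.4811
soap: 34.6 × (5.50/4.30) = 34.6 × 1.279070 = 44.2558
petrol: 30.8 × (3.13/2.11) = 30.8 × 1.483412 = 45.6891
Index = Σ wᵢ·(p₁ᵢ/p₀ᵢ) = 38.8924 + 5.4811 + 44.2558 + 45.6891 = 134.3184

134.32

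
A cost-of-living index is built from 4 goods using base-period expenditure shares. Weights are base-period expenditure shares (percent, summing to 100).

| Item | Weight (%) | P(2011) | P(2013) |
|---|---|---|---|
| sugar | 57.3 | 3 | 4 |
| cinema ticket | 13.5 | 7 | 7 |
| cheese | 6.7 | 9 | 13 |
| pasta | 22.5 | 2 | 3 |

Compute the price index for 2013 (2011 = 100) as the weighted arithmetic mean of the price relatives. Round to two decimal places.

133.33

sugar: 57.3 × (4/3) = 57.3 × 1.333333 = 76.4000
cinema ticket: 13.5 × (7/7) = 13.5 × 1.000000 = 13.5000
cheese: 6.7 × (13/9) = 6.7 × 1.444444 = 9.6778
pasta: 22.5 × (3/2) = 22.5 × 1.500000 = 33.7500
Index = Σ wᵢ·(p₁ᵢ/p₀ᵢ) = 76.4000 + 13.5000 + 9.6778 + 33.7500 = 133.3278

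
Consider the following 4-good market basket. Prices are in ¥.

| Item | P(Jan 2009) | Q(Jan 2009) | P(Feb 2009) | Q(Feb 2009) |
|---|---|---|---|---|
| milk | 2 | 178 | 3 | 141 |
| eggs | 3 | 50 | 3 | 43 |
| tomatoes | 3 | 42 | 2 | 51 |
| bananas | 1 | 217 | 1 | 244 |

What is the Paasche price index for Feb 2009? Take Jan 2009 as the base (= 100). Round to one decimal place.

Paasche price index uses current-period quantities as weights.
ΣP(Feb 2009)·Q(Feb 2009) = 3×141 + 3×43 + 2×51 + 1×244 = 423 + 129 + 102 + 244 = 898
ΣP(Jan 2009)·Q(Feb 2009) = 2×141 + 3×43 + 3×51 + 1×244 = 282 + 129 + 153 + 244 = 808
Index = 898 / 808 × 100 = 111.1386

111.1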